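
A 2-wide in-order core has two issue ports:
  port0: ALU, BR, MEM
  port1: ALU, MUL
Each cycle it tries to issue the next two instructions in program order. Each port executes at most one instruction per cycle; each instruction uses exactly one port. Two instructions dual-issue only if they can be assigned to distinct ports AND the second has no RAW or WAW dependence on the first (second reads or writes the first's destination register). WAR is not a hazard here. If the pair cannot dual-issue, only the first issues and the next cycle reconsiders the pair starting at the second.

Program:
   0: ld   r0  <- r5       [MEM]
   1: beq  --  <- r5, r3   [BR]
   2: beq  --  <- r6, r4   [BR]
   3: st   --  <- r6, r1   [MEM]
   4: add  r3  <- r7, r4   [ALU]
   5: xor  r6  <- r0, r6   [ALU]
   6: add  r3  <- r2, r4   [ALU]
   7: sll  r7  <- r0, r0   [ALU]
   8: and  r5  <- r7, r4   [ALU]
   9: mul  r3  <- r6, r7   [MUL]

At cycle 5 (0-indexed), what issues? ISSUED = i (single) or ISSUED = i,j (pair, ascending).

#0 head=0: ld.MEM i0 no-port MEM/BR
#1 head=1: beq.BR i1 no-port BR/BR
#2 head=2: beq.BR i2 no-port BR/MEM
#3 head=3: st.MEM add.ALU i3+i4 2-wide
#4 head=5: xor.ALU add.ALU i5+i6 2-wide
#5 head=7: sll.ALU i7 RAW r7
#6 head=8: and.ALU mul.MUL i8+i9 2-wide

ISSUED = 7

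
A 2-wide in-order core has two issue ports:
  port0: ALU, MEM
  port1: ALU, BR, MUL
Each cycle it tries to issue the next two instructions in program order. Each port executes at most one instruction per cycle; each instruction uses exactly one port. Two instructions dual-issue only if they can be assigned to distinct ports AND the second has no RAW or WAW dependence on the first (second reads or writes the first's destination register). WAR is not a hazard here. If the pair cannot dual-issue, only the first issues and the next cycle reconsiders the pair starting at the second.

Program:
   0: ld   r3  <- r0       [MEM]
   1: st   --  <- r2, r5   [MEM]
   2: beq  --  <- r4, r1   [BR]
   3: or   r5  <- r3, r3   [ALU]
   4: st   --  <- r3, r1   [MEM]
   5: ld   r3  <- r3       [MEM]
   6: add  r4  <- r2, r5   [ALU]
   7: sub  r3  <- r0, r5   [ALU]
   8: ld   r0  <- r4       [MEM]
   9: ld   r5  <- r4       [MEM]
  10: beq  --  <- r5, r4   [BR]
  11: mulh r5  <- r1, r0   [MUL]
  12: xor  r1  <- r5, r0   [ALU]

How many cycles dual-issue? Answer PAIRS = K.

PAIRS = 4

c0: i0 ld  no-port MEM/MEM
c1: i1/i2 st/beq  pair
c2: i3/i4 or/st  pair
c3: i5/i6 ld/add  pair
c4: i7/i8 sub/ld  pair
c5: i9 ld  RAW r5
c6: i10 beq  no-port BR/MUL
c7: i11 mulh  RAW r5
c8: i12 xor  tail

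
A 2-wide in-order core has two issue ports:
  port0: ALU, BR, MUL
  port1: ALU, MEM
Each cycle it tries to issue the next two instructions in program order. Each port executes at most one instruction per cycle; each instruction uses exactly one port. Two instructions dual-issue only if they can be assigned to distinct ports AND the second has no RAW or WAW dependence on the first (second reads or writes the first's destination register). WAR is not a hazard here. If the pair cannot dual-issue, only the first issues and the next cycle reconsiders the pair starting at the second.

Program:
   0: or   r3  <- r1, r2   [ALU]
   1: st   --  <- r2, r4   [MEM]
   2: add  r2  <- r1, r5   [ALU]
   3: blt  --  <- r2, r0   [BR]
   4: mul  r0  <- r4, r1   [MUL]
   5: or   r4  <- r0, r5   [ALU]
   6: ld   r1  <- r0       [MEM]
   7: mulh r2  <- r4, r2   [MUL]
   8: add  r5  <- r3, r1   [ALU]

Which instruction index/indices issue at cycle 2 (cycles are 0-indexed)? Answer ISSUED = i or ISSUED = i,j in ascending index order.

ISSUED = 3

t=0 i0+i1:or+st ; dual
t=1 i2:add ; RAW r2
t=2 i3:blt ; no-port BR/MUL
t=3 i4:mul ; RAW r0
t=4 i5+i6:or+ld ; dual
t=5 i7+i8:mulh+add ; dual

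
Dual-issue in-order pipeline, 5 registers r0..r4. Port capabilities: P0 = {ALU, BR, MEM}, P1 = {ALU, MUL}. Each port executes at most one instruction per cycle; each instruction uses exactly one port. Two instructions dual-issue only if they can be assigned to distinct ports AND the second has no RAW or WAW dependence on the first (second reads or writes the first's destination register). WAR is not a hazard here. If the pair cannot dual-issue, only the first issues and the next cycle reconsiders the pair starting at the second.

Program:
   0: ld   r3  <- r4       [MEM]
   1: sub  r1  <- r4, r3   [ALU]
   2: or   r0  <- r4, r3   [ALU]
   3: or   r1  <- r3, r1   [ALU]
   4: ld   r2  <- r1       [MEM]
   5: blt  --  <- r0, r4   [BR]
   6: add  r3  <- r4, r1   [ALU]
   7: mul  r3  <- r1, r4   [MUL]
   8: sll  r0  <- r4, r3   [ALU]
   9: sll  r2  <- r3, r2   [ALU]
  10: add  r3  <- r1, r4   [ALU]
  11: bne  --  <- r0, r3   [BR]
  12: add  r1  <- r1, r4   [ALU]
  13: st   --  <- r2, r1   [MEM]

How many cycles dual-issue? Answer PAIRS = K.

c0: i0 ld  RAW r3
c1: i1,i2 sub+or  dual
c2: i3 or  RAW r1
c3: i4 ld  no-port MEM/BR
c4: i5,i6 blt+add  dual
c5: i7 mul  RAW r3
c6: i8,i9 sll+sll  dual
c7: i10 add  RAW r3
c8: i11,i12 bne+add  dual
c9: i13 st  tail

PAIRS = 4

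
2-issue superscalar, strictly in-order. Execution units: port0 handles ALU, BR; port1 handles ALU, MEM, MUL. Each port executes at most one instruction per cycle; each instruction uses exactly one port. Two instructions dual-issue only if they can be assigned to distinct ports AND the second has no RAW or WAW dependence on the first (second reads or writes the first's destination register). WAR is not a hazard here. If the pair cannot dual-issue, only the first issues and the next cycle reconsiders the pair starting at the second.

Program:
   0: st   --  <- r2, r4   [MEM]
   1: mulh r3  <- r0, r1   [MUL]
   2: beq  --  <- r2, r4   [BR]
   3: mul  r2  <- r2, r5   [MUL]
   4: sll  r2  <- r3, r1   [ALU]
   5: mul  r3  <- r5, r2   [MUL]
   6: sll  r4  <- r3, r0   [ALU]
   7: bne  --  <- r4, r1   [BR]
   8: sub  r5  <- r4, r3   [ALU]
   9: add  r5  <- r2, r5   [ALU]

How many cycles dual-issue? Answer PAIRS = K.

c0: i0 st.MEM  no-port MEM/MUL
c1: i1/i2 mulh.MUL beq.BR  pair
c2: i3 mul.MUL  WAW r2
c3: i4 sll.ALU  RAW r2
c4: i5 mul.MUL  RAW r3
c5: i6 sll.ALU  RAW r4
c6: i7/i8 bne.BR sub.ALU  pair
c7: i9 add.ALU  tail

PAIRS = 2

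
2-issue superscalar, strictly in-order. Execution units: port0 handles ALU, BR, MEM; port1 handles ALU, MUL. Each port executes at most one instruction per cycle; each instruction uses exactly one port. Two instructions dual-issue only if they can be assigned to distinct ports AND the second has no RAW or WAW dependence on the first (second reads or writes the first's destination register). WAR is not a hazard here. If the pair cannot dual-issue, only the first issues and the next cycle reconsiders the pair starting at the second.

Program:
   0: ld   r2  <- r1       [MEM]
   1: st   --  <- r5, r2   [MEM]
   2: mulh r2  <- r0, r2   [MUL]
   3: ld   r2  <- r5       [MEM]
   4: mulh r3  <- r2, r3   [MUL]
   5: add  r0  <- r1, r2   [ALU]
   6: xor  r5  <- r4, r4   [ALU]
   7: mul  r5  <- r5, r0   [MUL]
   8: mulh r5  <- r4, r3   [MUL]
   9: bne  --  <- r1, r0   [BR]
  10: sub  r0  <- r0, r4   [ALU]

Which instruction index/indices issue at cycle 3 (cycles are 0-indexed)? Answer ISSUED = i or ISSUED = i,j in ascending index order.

ISSUED = 4,5

#0 head=0: ld.MEM i0 no-port MEM/MEM
#1 head=1: st.MEM mulh.MUL i1&i2 pair
#2 head=3: ld.MEM i3 RAW r2
#3 head=4: mulh.MUL add.ALU i4&i5 pair
#4 head=6: xor.ALU i6 RAW+WAW r5
#5 head=7: mul.MUL i7 no-port MUL/MUL
#6 head=8: mulh.MUL bne.BR i8&i9 pair
#7 head=10: sub.ALU i10 tail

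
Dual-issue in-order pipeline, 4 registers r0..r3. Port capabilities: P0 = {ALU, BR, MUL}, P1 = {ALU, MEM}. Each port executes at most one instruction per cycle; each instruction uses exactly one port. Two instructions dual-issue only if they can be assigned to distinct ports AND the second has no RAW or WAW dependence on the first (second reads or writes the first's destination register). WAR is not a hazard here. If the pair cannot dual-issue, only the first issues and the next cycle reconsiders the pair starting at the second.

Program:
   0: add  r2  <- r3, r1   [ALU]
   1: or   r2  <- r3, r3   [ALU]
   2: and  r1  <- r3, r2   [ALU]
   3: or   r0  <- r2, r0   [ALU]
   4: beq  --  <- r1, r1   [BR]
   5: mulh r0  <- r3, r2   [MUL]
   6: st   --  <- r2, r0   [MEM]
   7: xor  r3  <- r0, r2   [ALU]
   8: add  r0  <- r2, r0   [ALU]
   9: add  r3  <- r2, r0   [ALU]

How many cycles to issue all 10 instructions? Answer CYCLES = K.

CYCLES = 8

t=0 i0:add ; WAW r2
t=1 i1:or ; RAW r2
t=2 i2+i3:and or ; 2-wide
t=3 i4:beq ; no-port BR/MUL
t=4 i5:mulh ; RAW r0
t=5 i6+i7:st xor ; 2-wide
t=6 i8:add ; RAW r0
t=7 i9:add ; tail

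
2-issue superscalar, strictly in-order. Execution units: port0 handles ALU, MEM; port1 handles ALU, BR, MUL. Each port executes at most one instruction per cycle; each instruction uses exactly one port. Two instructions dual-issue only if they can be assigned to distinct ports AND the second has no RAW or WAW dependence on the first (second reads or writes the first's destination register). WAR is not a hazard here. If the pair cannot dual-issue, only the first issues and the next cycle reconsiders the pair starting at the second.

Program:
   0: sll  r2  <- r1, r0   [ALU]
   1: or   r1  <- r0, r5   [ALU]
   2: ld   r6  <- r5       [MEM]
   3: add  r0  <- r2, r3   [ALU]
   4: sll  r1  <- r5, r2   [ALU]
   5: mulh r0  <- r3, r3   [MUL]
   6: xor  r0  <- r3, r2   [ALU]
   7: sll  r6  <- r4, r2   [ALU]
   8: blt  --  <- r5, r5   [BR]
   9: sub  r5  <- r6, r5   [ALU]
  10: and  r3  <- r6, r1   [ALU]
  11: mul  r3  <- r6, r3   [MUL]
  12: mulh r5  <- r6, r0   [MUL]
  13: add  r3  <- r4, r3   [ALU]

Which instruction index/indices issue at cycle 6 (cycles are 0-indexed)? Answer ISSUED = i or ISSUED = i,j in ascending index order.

t=0 i0&i1:sll/or ; pair
t=1 i2&i3:ld/add ; pair
t=2 i4&i5:sll/mulh ; pair
t=3 i6&i7:xor/sll ; pair
t=4 i8&i9:blt/sub ; pair
t=5 i10:and ; RAW+WAW r3
t=6 i11:mul ; no-port MUL/MUL
t=7 i12&i13:mulh/add ; pair

ISSUED = 11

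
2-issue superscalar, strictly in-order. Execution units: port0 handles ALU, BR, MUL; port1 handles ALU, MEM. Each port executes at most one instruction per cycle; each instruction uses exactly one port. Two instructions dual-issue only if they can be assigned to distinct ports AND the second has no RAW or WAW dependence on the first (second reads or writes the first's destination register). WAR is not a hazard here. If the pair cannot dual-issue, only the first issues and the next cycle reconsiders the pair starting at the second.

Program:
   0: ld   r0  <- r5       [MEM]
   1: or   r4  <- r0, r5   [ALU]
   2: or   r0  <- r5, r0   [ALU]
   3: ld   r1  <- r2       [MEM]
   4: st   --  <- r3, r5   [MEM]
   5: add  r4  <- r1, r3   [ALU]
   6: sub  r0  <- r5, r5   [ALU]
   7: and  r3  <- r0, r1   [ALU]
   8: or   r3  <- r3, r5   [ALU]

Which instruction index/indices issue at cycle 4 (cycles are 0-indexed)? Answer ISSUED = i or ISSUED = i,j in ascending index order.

ISSUED = 6

t=0 i0:ld.MEM ; RAW r0
t=1 i1+i2:or.ALU;or.ALU ; pair
t=2 i3:ld.MEM ; no-port MEM/MEM
t=3 i4+i5:st.MEM;add.ALU ; pair
t=4 i6:sub.ALU ; RAW r0
t=5 i7:and.ALU ; RAW+WAW r3
t=6 i8:or.ALU ; tail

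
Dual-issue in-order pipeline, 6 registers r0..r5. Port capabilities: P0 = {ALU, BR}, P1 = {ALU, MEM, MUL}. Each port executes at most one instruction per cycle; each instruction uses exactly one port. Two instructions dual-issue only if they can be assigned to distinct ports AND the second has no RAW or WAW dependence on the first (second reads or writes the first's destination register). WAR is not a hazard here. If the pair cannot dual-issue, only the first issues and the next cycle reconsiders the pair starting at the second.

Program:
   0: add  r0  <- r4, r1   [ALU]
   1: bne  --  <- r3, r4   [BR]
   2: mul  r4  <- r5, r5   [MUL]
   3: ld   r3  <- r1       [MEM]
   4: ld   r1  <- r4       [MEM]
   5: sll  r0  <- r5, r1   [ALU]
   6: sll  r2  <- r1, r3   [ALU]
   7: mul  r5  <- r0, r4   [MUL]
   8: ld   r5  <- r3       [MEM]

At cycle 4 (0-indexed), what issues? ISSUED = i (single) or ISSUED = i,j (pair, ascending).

ISSUED = 5,6

#0 head=0: add.ALU bne.BR i0/i1 2-wide
#1 head=2: mul.MUL i2 no-port MUL/MEM
#2 head=3: ld.MEM i3 no-port MEM/MEM
#3 head=4: ld.MEM i4 RAW r1
#4 head=5: sll.ALU sll.ALU i5/i6 2-wide
#5 head=7: mul.MUL i7 no-port MUL/MEM
#6 head=8: ld.MEM i8 tail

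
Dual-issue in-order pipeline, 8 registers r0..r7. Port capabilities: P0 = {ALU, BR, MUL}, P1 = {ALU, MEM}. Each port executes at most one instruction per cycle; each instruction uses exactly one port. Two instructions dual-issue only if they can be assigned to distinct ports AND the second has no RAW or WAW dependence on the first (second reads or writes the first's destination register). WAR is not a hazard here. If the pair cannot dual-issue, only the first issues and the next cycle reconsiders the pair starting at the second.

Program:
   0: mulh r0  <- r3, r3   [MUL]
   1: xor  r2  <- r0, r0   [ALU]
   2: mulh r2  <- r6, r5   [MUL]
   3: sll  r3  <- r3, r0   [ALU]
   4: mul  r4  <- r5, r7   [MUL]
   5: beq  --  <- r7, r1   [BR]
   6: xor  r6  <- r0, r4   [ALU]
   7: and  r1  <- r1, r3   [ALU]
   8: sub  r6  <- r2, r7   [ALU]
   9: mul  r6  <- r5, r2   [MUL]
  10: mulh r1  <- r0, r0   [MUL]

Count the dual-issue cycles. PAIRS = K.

PAIRS = 3

[0] i0  mulh.MUL  -- RAW r0
[1] i1  xor.ALU  -- WAW r2
[2] i2/i3  mulh.MUL/sll.ALU  -- pair
[3] i4  mul.MUL  -- no-port MUL/BR
[4] i5/i6  beq.BR/xor.ALU  -- pair
[5] i7/i8  and.ALU/sub.ALU  -- pair
[6] i9  mul.MUL  -- no-port MUL/MUL
[7] i10  mulh.MUL  -- tail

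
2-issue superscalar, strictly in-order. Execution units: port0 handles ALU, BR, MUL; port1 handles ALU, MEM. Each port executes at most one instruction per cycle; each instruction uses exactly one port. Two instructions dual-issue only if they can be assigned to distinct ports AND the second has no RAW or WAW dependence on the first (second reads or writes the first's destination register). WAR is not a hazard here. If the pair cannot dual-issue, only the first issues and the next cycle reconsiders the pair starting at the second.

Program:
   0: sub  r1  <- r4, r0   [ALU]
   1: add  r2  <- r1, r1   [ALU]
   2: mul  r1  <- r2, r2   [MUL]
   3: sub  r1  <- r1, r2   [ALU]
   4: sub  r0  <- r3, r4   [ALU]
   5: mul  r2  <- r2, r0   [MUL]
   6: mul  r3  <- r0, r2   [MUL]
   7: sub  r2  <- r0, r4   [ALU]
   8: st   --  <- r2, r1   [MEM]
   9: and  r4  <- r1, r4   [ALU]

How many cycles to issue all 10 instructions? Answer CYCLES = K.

0. sub.ALU @i0  | RAW r1
1. add.ALU @i1  | RAW r2
2. mul.MUL @i2  | RAW+WAW r1
3. sub.ALU/sub.ALU @i3/i4  | dual
4. mul.MUL @i5  | no-port MUL/MUL
5. mul.MUL/sub.ALU @i6/i7  | dual
6. st.MEM/and.ALU @i8/i9  | dual

CYCLES = 7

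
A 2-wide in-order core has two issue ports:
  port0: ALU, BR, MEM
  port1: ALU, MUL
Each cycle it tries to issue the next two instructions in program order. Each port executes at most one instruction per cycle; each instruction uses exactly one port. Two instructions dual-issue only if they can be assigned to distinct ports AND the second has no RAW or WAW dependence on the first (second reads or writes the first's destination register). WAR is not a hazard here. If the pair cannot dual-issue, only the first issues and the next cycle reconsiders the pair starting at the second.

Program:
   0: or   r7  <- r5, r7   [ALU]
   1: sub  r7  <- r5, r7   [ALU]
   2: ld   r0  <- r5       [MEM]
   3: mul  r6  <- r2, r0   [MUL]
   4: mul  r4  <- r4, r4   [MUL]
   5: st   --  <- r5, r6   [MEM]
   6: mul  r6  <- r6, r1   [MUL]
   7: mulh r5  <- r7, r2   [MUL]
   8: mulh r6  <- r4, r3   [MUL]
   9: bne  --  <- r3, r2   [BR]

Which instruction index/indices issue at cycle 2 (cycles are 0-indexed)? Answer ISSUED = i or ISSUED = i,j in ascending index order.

ISSUED = 3

c0: i0 or  RAW+WAW r7
c1: i1,i2 sub;ld  2-wide
c2: i3 mul  no-port MUL/MUL
c3: i4,i5 mul;st  2-wide
c4: i6 mul  no-port MUL/MUL
c5: i7 mulh  no-port MUL/MUL
c6: i8,i9 mulh;bne  2-wide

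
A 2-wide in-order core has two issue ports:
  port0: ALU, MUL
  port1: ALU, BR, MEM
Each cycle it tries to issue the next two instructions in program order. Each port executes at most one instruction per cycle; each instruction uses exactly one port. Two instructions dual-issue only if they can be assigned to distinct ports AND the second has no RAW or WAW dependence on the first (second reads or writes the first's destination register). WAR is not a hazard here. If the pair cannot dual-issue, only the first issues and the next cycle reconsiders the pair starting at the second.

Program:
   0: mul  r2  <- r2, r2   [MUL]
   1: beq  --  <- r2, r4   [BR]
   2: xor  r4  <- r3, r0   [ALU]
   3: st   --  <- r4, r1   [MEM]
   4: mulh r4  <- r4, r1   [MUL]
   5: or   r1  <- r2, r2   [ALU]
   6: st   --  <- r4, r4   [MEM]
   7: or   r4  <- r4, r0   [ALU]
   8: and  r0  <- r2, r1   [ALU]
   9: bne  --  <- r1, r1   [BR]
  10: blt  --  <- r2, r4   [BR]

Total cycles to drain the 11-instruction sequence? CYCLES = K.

t=0 i0:mul ; RAW r2
t=1 i1,i2:beq+xor ; pair
t=2 i3,i4:st+mulh ; pair
t=3 i5,i6:or+st ; pair
t=4 i7,i8:or+and ; pair
t=5 i9:bne ; no-port BR/BR
t=6 i10:blt ; tail

CYCLES = 7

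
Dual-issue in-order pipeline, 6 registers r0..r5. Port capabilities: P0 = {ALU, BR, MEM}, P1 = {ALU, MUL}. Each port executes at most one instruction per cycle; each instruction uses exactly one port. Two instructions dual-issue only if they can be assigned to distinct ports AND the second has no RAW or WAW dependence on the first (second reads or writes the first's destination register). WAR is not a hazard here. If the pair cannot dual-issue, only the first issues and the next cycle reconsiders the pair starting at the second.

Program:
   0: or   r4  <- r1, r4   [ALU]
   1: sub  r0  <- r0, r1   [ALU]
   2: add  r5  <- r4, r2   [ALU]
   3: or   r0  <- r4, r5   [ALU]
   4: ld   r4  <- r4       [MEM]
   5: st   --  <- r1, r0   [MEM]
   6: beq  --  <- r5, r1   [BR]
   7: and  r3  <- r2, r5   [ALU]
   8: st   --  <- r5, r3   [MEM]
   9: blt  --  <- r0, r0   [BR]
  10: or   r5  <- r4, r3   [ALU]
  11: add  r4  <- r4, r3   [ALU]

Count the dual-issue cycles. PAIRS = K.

  cy0 -> i0+i1 (or.ALU sub.ALU) dual
  cy1 -> i2 (add.ALU) RAW r5
  cy2 -> i3+i4 (or.ALU ld.MEM) dual
  cy3 -> i5 (st.MEM) no-port MEM/BR
  cy4 -> i6+i7 (beq.BR and.ALU) dual
  cy5 -> i8 (st.MEM) no-port MEM/BR
  cy6 -> i9+i10 (blt.BR or.ALU) dual
  cy7 -> i11 (add.ALU) tail

PAIRS = 4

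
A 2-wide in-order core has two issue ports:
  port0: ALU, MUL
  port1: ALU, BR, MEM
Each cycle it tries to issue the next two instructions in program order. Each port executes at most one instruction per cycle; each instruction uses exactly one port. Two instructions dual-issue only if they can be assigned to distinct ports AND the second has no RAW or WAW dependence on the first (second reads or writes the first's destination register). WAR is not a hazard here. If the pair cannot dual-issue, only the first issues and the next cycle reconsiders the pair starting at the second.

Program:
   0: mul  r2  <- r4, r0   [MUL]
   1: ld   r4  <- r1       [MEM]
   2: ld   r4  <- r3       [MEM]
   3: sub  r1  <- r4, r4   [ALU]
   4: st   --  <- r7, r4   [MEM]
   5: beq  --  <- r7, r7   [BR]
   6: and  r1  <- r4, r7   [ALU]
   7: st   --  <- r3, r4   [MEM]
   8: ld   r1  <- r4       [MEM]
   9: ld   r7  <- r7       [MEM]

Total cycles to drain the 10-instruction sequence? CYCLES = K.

CYCLES = 7

t=0 i0,i1:mul+ld ; dual
t=1 i2:ld ; RAW r4
t=2 i3,i4:sub+st ; dual
t=3 i5,i6:beq+and ; dual
t=4 i7:st ; no-port MEM/MEM
t=5 i8:ld ; no-port MEM/MEM
t=6 i9:ld ; tail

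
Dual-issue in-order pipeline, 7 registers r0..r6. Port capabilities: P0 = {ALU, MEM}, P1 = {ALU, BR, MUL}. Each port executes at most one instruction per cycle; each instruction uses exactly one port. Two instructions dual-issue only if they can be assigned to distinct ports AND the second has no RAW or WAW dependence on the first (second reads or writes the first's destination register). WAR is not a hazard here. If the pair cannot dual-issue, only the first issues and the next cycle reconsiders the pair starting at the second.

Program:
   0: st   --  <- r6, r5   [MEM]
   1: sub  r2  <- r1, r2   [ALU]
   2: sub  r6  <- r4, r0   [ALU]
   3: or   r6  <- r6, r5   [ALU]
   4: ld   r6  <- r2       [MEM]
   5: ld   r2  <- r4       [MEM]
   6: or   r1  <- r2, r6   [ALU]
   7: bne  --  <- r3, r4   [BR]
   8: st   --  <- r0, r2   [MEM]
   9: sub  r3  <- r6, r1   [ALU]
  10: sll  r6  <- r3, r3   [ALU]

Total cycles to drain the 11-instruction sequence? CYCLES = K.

CYCLES = 8

  cy0 -> i0&i1 (st.MEM/sub.ALU) pair
  cy1 -> i2 (sub.ALU) RAW+WAW r6
  cy2 -> i3 (or.ALU) WAW r6
  cy3 -> i4 (ld.MEM) no-port MEM/MEM
  cy4 -> i5 (ld.MEM) RAW r2
  cy5 -> i6&i7 (or.ALU/bne.BR) pair
  cy6 -> i8&i9 (st.MEM/sub.ALU) pair
  cy7 -> i10 (sll.ALU) tail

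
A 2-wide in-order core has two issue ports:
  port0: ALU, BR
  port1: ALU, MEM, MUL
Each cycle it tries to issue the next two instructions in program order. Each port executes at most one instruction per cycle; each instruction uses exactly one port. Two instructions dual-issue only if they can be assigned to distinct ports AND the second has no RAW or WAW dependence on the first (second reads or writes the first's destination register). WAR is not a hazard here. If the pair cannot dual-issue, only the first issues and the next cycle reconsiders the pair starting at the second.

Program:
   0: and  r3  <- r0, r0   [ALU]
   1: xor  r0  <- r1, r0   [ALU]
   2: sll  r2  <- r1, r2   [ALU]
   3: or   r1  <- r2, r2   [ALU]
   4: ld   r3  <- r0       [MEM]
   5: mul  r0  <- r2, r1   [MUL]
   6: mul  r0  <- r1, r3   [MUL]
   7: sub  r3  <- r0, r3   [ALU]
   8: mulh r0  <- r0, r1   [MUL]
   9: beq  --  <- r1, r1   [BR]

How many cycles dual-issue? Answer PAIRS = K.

#0 head=0: and/xor i0&i1 2-wide
#1 head=2: sll i2 RAW r2
#2 head=3: or/ld i3&i4 2-wide
#3 head=5: mul i5 no-port MUL/MUL
#4 head=6: mul i6 RAW r0
#5 head=7: sub/mulh i7&i8 2-wide
#6 head=9: beq i9 tail

PAIRS = 3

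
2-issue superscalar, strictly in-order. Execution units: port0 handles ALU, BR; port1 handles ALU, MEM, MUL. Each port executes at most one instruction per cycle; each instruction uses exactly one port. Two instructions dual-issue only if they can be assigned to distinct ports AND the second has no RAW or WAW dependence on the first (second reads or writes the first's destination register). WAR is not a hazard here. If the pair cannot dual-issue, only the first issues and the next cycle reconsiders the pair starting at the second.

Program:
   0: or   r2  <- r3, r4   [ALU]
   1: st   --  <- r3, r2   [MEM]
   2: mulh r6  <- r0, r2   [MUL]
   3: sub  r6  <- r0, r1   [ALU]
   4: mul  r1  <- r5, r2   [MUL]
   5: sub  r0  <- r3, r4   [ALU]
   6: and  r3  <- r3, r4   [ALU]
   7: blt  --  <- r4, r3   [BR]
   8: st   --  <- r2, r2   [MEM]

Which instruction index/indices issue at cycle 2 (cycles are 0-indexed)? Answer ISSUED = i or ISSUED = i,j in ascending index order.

c0: i0 or  RAW r2
c1: i1 st  no-port MEM/MUL
c2: i2 mulh  WAW r6
c3: i3,i4 sub+mul  pair
c4: i5,i6 sub+and  pair
c5: i7,i8 blt+st  pair

ISSUED = 2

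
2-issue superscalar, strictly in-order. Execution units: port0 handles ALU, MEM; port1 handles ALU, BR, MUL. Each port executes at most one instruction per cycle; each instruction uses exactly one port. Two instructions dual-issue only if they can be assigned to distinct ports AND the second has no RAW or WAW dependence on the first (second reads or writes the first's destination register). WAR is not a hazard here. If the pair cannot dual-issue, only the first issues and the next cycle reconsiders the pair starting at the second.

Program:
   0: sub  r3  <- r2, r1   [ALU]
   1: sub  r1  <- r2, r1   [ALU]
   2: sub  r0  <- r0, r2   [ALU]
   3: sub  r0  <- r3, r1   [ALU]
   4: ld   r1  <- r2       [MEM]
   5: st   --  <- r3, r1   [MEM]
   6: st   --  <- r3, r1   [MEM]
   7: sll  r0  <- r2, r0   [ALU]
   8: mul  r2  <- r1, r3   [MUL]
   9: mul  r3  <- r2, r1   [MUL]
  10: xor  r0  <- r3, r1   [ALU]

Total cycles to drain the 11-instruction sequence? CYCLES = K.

[0] i0&i1  sub+sub  -- dual
[1] i2  sub  -- WAW r0
[2] i3&i4  sub+ld  -- dual
[3] i5  st  -- no-port MEM/MEM
[4] i6&i7  st+sll  -- dual
[5] i8  mul  -- no-port MUL/MUL
[6] i9  mul  -- RAW r3
[7] i10  xor  -- tail

CYCLES = 8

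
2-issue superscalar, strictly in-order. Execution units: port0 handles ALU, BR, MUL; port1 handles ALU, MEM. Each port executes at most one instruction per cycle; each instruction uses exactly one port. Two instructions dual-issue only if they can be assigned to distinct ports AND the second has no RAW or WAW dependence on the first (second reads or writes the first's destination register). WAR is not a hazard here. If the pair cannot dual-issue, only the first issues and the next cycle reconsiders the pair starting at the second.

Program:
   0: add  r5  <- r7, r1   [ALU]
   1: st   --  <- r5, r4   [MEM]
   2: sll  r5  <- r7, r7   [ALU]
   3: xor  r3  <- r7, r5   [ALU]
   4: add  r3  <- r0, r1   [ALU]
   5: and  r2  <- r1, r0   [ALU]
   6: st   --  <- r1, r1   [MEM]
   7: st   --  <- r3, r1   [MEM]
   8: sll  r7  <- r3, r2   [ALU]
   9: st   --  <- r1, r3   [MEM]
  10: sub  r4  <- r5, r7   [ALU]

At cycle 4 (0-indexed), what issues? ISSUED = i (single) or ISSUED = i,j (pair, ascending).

[0] i0  add  -- RAW r5
[1] i1,i2  st+sll  -- pair
[2] i3  xor  -- WAW r3
[3] i4,i5  add+and  -- pair
[4] i6  st  -- no-port MEM/MEM
[5] i7,i8  st+sll  -- pair
[6] i9,i10  st+sub  -- pair

ISSUED = 6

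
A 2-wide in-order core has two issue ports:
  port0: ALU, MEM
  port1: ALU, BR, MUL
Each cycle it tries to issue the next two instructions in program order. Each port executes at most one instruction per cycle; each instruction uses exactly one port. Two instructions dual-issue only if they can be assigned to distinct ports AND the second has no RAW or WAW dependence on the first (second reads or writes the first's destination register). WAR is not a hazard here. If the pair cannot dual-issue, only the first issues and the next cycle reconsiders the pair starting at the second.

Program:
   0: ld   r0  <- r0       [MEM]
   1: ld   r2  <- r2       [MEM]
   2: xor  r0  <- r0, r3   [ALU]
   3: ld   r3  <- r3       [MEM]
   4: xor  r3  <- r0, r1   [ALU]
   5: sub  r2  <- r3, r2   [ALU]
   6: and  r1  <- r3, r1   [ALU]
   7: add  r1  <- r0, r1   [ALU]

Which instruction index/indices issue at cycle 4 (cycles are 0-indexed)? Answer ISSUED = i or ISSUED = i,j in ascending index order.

0. ld @i0  | no-port MEM/MEM
1. ld/xor @i1+i2  | dual
2. ld @i3  | WAW r3
3. xor @i4  | RAW r3
4. sub/and @i5+i6  | dual
5. add @i7  | tail

ISSUED = 5,6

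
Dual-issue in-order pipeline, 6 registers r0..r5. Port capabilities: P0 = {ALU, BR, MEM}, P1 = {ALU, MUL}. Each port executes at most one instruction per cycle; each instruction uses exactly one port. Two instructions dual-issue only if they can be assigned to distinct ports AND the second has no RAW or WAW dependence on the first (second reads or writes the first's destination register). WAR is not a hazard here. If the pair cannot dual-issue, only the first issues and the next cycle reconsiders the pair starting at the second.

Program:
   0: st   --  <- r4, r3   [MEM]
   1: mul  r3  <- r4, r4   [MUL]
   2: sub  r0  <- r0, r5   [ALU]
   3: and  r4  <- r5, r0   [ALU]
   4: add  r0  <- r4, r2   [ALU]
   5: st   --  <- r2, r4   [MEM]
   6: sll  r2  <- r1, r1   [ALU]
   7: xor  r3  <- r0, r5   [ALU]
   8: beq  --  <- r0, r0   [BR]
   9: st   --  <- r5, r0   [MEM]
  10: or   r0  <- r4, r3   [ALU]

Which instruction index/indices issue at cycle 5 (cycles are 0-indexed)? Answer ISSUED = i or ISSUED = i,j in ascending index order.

#0 head=0: st mul i0/i1 pair
#1 head=2: sub i2 RAW r0
#2 head=3: and i3 RAW r4
#3 head=4: add st i4/i5 pair
#4 head=6: sll xor i6/i7 pair
#5 head=8: beq i8 no-port BR/MEM
#6 head=9: st or i9/i10 pair

ISSUED = 8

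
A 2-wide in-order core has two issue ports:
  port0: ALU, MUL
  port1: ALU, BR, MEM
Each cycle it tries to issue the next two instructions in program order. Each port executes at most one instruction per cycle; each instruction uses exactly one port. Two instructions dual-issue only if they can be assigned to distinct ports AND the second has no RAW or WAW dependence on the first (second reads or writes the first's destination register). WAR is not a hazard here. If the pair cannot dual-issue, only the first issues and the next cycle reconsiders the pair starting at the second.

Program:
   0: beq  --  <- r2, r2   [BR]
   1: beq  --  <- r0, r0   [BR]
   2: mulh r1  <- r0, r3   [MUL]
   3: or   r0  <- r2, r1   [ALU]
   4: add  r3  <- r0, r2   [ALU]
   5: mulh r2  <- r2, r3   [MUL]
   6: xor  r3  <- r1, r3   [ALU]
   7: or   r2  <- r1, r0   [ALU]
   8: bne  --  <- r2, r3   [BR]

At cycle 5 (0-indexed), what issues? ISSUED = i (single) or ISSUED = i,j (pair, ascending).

0. beq.BR @i0  | no-port BR/BR
1. beq.BR+mulh.MUL @i1&i2  | pair
2. or.ALU @i3  | RAW r0
3. add.ALU @i4  | RAW r3
4. mulh.MUL+xor.ALU @i5&i6  | pair
5. or.ALU @i7  | RAW r2
6. bne.BR @i8  | tail

ISSUED = 7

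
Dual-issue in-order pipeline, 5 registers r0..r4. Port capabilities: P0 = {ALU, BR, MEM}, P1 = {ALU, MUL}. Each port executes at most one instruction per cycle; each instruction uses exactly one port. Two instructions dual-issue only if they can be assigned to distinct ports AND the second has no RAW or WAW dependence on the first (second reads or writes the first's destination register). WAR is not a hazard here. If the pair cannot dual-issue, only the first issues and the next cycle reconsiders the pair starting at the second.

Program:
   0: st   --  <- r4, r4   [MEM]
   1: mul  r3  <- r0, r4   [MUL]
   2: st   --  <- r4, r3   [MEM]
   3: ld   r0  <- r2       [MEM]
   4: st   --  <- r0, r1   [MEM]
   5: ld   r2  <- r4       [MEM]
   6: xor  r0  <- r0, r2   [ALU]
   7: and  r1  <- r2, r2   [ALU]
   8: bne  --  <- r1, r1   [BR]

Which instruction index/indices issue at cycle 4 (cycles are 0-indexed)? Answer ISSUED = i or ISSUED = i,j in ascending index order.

ISSUED = 5

[0] i0,i1  st mul  -- dual
[1] i2  st  -- no-port MEM/MEM
[2] i3  ld  -- no-port MEM/MEM
[3] i4  st  -- no-port MEM/MEM
[4] i5  ld  -- RAW r2
[5] i6,i7  xor and  -- dual
[6] i8  bne  -- tail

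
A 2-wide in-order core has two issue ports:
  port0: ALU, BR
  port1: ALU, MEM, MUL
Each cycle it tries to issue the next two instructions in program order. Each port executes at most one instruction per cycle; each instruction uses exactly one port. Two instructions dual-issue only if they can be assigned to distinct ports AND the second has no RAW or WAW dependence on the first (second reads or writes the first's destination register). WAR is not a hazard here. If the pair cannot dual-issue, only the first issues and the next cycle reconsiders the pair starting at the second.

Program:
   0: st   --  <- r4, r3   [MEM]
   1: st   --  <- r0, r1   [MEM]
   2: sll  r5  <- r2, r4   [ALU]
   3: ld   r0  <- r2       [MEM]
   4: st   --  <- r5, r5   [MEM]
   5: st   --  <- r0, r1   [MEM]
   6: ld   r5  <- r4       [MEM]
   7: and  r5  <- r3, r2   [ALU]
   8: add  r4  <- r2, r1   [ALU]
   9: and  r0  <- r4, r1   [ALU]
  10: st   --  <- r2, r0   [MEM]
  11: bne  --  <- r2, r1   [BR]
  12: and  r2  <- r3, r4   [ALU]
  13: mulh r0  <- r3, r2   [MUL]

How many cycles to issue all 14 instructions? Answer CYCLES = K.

CYCLES = 11

c0: i0 st.MEM  no-port MEM/MEM
c1: i1/i2 st.MEM;sll.ALU  dual
c2: i3 ld.MEM  no-port MEM/MEM
c3: i4 st.MEM  no-port MEM/MEM
c4: i5 st.MEM  no-port MEM/MEM
c5: i6 ld.MEM  WAW r5
c6: i7/i8 and.ALU;add.ALU  dual
c7: i9 and.ALU  RAW r0
c8: i10/i11 st.MEM;bne.BR  dual
c9: i12 and.ALU  RAW r2
c10: i13 mulh.MUL  tail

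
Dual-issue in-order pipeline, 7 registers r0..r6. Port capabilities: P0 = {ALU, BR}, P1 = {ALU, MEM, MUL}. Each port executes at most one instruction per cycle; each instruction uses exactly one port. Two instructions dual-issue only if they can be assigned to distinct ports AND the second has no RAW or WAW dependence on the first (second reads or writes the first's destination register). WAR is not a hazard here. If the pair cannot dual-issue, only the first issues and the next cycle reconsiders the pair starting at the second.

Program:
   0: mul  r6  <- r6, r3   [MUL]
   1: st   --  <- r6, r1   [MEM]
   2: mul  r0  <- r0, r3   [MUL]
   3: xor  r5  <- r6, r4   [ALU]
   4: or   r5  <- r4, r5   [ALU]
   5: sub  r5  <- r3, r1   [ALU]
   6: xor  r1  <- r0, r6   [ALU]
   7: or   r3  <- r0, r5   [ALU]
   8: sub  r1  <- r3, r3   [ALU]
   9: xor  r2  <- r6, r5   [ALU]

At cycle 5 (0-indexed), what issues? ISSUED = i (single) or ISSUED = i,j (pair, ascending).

0. mul @i0  | no-port MUL/MEM
1. st @i1  | no-port MEM/MUL
2. mul xor @i2+i3  | dual
3. or @i4  | WAW r5
4. sub xor @i5+i6  | dual
5. or @i7  | RAW r3
6. sub xor @i8+i9  | dual

ISSUED = 7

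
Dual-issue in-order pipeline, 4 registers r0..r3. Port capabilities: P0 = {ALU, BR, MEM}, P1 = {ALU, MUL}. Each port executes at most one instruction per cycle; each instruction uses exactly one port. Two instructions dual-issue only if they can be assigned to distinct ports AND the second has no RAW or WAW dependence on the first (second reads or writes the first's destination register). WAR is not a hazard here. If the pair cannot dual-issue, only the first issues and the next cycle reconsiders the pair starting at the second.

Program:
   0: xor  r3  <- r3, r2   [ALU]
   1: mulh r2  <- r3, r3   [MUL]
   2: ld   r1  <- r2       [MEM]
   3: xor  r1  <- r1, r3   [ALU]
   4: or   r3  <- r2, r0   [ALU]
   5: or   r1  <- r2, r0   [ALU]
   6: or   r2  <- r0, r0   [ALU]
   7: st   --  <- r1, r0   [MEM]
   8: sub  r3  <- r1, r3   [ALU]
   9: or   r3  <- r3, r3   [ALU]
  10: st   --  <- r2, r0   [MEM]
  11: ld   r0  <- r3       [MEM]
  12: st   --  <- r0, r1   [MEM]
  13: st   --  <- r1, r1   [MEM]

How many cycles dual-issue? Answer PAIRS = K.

PAIRS = 4

0. xor.ALU @i0  | RAW r3
1. mulh.MUL @i1  | RAW r2
2. ld.MEM @i2  | RAW+WAW r1
3. xor.ALU or.ALU @i3,i4  | pair
4. or.ALU or.ALU @i5,i6  | pair
5. st.MEM sub.ALU @i7,i8  | pair
6. or.ALU st.MEM @i9,i10  | pair
7. ld.MEM @i11  | no-port MEM/MEM
8. st.MEM @i12  | no-port MEM/MEM
9. st.MEM @i13  | tail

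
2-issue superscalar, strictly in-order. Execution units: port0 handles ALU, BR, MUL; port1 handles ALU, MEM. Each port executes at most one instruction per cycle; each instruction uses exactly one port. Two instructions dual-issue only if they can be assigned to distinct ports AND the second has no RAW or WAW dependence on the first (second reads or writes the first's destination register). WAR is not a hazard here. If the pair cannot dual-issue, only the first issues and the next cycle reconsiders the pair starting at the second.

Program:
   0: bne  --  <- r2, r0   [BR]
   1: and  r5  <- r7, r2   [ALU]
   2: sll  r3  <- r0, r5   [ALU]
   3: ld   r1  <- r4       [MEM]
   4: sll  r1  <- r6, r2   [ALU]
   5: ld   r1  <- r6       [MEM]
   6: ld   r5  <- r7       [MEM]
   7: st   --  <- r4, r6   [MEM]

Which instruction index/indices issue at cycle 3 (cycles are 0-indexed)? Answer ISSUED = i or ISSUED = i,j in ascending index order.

ISSUED = 5

t=0 i0&i1:bne.BR and.ALU ; dual
t=1 i2&i3:sll.ALU ld.MEM ; dual
t=2 i4:sll.ALU ; WAW r1
t=3 i5:ld.MEM ; no-port MEM/MEM
t=4 i6:ld.MEM ; no-port MEM/MEM
t=5 i7:st.MEM ; tail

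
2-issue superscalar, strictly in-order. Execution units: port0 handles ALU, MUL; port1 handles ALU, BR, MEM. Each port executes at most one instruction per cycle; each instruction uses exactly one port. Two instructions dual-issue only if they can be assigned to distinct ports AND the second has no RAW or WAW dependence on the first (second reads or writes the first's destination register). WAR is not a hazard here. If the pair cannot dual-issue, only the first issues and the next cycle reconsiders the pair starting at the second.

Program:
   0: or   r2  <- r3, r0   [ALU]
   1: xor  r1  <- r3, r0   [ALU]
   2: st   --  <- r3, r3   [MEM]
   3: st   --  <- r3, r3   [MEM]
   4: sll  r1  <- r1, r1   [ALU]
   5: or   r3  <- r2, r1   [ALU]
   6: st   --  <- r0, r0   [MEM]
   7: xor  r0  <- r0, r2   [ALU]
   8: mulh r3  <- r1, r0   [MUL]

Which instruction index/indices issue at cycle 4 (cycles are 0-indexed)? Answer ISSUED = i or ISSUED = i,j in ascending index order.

[0] i0&i1  or.ALU+xor.ALU  -- 2-wide
[1] i2  st.MEM  -- no-port MEM/MEM
[2] i3&i4  st.MEM+sll.ALU  -- 2-wide
[3] i5&i6  or.ALU+st.MEM  -- 2-wide
[4] i7  xor.ALU  -- RAW r0
[5] i8  mulh.MUL  -- tail

ISSUED = 7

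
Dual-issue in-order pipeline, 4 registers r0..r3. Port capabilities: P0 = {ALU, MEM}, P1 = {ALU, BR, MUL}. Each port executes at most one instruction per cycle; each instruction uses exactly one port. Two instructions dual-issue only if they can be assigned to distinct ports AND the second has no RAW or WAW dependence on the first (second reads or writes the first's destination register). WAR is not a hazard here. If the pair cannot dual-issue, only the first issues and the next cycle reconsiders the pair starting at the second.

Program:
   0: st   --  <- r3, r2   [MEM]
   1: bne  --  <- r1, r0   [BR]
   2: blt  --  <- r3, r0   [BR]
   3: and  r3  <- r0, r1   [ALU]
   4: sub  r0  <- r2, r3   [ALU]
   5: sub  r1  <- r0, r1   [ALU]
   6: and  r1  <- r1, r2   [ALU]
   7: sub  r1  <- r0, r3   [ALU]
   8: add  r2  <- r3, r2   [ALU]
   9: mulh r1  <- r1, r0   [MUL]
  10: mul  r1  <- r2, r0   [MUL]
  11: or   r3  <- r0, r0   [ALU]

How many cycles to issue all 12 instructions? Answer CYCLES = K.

#0 head=0: st;bne i0&i1 2-wide
#1 head=2: blt;and i2&i3 2-wide
#2 head=4: sub i4 RAW r0
#3 head=5: sub i5 RAW+WAW r1
#4 head=6: and i6 WAW r1
#5 head=7: sub;add i7&i8 2-wide
#6 head=9: mulh i9 no-port MUL/MUL
#7 head=10: mul;or i10&i11 2-wide

CYCLES = 8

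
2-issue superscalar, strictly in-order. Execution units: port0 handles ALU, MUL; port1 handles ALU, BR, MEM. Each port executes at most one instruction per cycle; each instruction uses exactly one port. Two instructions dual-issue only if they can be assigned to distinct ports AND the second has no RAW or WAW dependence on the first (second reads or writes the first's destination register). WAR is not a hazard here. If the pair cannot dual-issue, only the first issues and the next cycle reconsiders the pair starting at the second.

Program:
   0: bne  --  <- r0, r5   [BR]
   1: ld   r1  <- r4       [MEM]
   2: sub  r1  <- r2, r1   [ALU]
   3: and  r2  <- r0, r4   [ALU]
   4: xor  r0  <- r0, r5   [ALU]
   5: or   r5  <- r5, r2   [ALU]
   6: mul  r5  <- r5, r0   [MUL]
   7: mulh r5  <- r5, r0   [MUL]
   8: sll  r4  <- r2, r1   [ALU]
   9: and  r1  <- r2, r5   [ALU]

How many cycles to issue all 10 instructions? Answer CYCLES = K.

CYCLES = 7

#0 head=0: bne i0 no-port BR/MEM
#1 head=1: ld i1 RAW+WAW r1
#2 head=2: sub/and i2,i3 pair
#3 head=4: xor/or i4,i5 pair
#4 head=6: mul i6 no-port MUL/MUL
#5 head=7: mulh/sll i7,i8 pair
#6 head=9: and i9 tail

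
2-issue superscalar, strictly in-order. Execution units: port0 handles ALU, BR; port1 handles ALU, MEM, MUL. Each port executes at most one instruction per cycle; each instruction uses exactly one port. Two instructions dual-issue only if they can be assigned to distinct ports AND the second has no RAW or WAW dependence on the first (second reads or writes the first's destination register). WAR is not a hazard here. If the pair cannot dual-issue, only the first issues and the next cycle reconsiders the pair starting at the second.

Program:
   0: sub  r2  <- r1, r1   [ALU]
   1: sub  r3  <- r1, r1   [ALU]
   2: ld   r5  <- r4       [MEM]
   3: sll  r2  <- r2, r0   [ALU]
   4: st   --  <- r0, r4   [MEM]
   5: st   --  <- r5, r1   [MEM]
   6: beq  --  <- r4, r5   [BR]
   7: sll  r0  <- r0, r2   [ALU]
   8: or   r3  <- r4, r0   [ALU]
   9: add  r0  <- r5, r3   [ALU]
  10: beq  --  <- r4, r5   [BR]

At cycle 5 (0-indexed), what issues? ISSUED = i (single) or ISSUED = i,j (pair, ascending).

  cy0 -> i0,i1 (sub.ALU;sub.ALU) 2-wide
  cy1 -> i2,i3 (ld.MEM;sll.ALU) 2-wide
  cy2 -> i4 (st.MEM) no-port MEM/MEM
  cy3 -> i5,i6 (st.MEM;beq.BR) 2-wide
  cy4 -> i7 (sll.ALU) RAW r0
  cy5 -> i8 (or.ALU) RAW r3
  cy6 -> i9,i10 (add.ALU;beq.BR) 2-wide

ISSUED = 8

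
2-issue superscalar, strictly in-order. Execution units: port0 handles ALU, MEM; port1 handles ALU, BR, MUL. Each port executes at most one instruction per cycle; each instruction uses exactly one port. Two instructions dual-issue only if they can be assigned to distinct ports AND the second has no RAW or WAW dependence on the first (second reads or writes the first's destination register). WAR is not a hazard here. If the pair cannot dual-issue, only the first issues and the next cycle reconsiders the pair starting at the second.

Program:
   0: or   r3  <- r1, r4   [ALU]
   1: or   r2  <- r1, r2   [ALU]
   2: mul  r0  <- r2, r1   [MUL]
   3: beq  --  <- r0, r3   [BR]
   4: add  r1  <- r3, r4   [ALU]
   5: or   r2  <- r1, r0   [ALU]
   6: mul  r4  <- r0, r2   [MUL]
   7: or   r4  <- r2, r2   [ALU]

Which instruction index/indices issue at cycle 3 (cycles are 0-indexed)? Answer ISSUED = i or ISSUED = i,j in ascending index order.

ISSUED = 5

c0: i0&i1 or;or  2-wide
c1: i2 mul  no-port MUL/BR
c2: i3&i4 beq;add  2-wide
c3: i5 or  RAW r2
c4: i6 mul  WAW r4
c5: i7 or  tail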